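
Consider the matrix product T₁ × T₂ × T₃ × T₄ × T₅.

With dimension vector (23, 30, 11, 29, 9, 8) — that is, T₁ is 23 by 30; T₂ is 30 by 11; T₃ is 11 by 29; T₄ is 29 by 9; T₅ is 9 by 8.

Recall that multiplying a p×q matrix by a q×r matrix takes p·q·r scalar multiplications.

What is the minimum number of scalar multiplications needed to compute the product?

11823

Adjacent pairs: T₁T₂ = 23·30·11 = 7590; T₂T₃ = 30·11·29 = 9570; T₃T₄ = 11·29·9 = 2871; T₄T₅ = 29·9·8 = 2088.
Length 3: T₁..T₃: k=1: 0+9570+23·30·29=29580; k=2: 7590+0+23·11·29=14927 → min 14927 | T₂..T₄: k=2: 0+2871+30·11·9=5841; k=3: 9570+0+30·29·9=17400 → min 5841 | T₃..T₅: k=3: 0+2088+11·29·8=4640; k=4: 2871+0+11·9·8=3663 → min 3663.
Length 4: T₁..T₄: k=1: 0+5841+23·30·9=12051; k=2: 7590+2871+23·11·9=12738; k=3: 14927+0+23·29·9=20930 → min 12051 | T₂..T₅: k=2: 0+3663+30·11·8=6303; k=3: 9570+2088+30·29·8=18618; k=4: 5841+0+30·9·8=8001 → min 6303.
Length 5: T₁..T₅: k=1: 0+6303+23·30·8=11823; k=2: 7590+3663+23·11·8=13277; k=3: 14927+2088+23·29·8=22351; k=4: 12051+0+23·9·8=13707 → min 11823.
Optimal order: (T₁ × (T₂ × ((T₃ × T₄) × T₅))) with cost 11823.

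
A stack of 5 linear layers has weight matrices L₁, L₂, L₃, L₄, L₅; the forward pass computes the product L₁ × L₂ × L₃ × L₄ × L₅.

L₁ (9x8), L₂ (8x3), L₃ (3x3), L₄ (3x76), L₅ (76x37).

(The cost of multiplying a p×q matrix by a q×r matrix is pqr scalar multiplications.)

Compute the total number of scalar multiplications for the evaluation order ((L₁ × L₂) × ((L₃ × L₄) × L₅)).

(L₁ × L₂): 9×8 by 8×3 → 9×3, cost 9·8·3 = 216
(L₃ × L₄): 3×3 by 3×76 → 3×76, cost 3·3·76 = 684
((L₃ × L₄) × L₅): 3×76 by 76×37 → 3×37, cost 3·76·37 = 8436; cumulative 9120
((L₁ × L₂) × ((L₃ × L₄) × L₅)): 9×3 by 3×37 → 9×37, cost 9·3·37 = 999; cumulative 10335
Total: 10335 scalar multiplications.

10335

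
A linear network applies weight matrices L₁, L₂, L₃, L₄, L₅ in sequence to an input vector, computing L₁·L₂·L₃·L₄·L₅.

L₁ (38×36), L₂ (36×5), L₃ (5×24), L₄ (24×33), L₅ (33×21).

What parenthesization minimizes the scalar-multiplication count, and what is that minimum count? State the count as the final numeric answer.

18255

Adjacent pairs: L₁L₂ = 38·36·5 = 6840; L₂L₃ = 36·5·24 = 4320; L₃L₄ = 5·24·33 = 3960; L₄L₅ = 24·33·21 = 16632.
Length 3: L₁..L₃: k=1: 0+4320+38·36·24=37152; k=2: 6840+0+38·5·24=11400 → min 11400 | L₂..L₄: k=2: 0+3960+36·5·33=9900; k=3: 4320+0+36·24·33=32832 → min 9900 | L₃..L₅: k=3: 0+16632+5·24·21=19152; k=4: 3960+0+5·33·21=7425 → min 7425.
Length 4: L₁..L₄: k=1: 0+9900+38·36·33=55044; k=2: 6840+3960+38·5·33=17070; k=3: 11400+0+38·24·33=41496 → min 17070 | L₂..L₅: k=2: 0+7425+36·5·21=11205; k=3: 4320+16632+36·24·21=39096; k=4: 9900+0+36·33·21=34848 → min 11205.
Length 5: L₁..L₅: k=1: 0+11205+38·36·21=39933; k=2: 6840+7425+38·5·21=18255; k=3: 11400+16632+38·24·21=47184; k=4: 17070+0+38·33·21=43404 → min 18255.
Optimal parenthesization: ((L₁·L₂)·((L₃·L₄)·L₅)) with cost 18255.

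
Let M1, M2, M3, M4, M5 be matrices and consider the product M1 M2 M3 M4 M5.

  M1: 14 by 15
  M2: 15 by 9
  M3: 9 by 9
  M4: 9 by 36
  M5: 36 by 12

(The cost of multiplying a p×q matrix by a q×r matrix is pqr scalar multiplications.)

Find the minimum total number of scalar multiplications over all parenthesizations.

8262

Adjacent pairs: M1M2 = 14·15·9 = 1890; M2M3 = 15·9·9 = 1215; M3M4 = 9·9·36 = 2916; M4M5 = 9·36·12 = 3888.
Length 3: M1..M3: k=1: 0+1215+14·15·9=3105; k=2: 1890+0+14·9·9=3024 → min 3024 | M2..M4: k=2: 0+2916+15·9·36=7776; k=3: 1215+0+15·9·36=6075 → min 6075 | M3..M5: k=3: 0+3888+9·9·12=4860; k=4: 2916+0+9·36·12=6804 → min 4860.
Length 4: M1..M4: k=1: 0+6075+14·15·36=13635; k=2: 1890+2916+14·9·36=9342; k=3: 3024+0+14·9·36=7560 → min 7560 | M2..M5: k=2: 0+4860+15·9·12=6480; k=3: 1215+3888+15·9·12=6723; k=4: 6075+0+15·36·12=12555 → min 6480.
Length 5: M1..M5: k=1: 0+6480+14·15·12=9000; k=2: 1890+4860+14·9·12=8262; k=3: 3024+3888+14·9·12=8424; k=4: 7560+0+14·36·12=13608 → min 8262.
Optimal order: ((M1 M2) (M3 (M4 M5))) with cost 8262.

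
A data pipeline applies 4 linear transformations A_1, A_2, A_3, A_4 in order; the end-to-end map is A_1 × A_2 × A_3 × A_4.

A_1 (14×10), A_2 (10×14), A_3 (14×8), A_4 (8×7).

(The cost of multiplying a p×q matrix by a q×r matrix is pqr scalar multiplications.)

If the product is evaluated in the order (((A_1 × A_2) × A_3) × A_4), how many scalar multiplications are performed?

(A_1 × A_2): 14×10 by 10×14 → 14×14, cost 14·10·14 = 1960
((A_1 × A_2) × A_3): 14×14 by 14×8 → 14×8, cost 14·14·8 = 1568; cumulative 3528
(((A_1 × A_2) × A_3) × A_4): 14×8 by 8×7 → 14×7, cost 14·8·7 = 784; cumulative 4312
Total: 4312 scalar multiplications.

4312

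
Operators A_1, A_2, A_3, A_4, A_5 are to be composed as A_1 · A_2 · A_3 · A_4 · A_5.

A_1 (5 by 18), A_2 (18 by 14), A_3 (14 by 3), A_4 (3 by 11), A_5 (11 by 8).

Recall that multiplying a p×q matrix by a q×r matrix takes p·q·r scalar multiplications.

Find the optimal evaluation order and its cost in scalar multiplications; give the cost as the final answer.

1410

Adjacent pairs: A_1A_2 = 5·18·14 = 1260; A_2A_3 = 18·14·3 = 756; A_3A_4 = 14·3·11 = 462; A_4A_5 = 3·11·8 = 264.
Length 3: A_1..A_3: k=1: 0+756+5·18·3=1026; k=2: 1260+0+5·14·3=1470 → min 1026 | A_2..A_4: k=2: 0+462+18·14·11=3234; k=3: 756+0+18·3·11=1350 → min 1350 | A_3..A_5: k=3: 0+264+14·3·8=600; k=4: 462+0+14·11·8=1694 → min 600.
Length 4: A_1..A_4: k=1: 0+1350+5·18·11=2340; k=2: 1260+462+5·14·11=2492; k=3: 1026+0+5·3·11=1191 → min 1191 | A_2..A_5: k=2: 0+600+18·14·8=2616; k=3: 756+264+18·3·8=1452; k=4: 1350+0+18·11·8=2934 → min 1452.
Length 5: A_1..A_5: k=1: 0+1452+5·18·8=2172; k=2: 1260+600+5·14·8=2420; k=3: 1026+264+5·3·8=1410; k=4: 1191+0+5·11·8=1631 → min 1410.
Optimal parenthesization: ((A_1 · (A_2 · A_3)) · (A_4 · A_5)) with cost 1410.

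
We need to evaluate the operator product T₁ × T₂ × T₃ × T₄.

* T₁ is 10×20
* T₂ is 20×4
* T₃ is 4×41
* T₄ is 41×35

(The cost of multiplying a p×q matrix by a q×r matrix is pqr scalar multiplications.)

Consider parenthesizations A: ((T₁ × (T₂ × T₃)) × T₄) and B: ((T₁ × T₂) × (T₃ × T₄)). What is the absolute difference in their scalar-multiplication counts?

Order A = ((T₁ × (T₂ × T₃)) × T₄): (T₂ × T₃): 20×4 by 4×41 → 20×41, cost 20·4·41 = 3280; (T₁ × (T₂ × T₃)): 10×20 by 20×41 → 10×41, cost 10·20·41 = 8200; cumulative 11480; ((T₁ × (T₂ × T₃)) × T₄): 10×41 by 41×35 → 10×35, cost 10·41·35 = 14350; cumulative 25830. Total 25830.
Order B = ((T₁ × T₂) × (T₃ × T₄)): (T₁ × T₂): 10×20 by 20×4 → 10×4, cost 10·20·4 = 800; (T₃ × T₄): 4×41 by 41×35 → 4×35, cost 4·41·35 = 5740; ((T₁ × T₂) × (T₃ × T₄)): 10×4 by 4×35 → 10×35, cost 10·4·35 = 1400; cumulative 7940. Total 7940.
Difference: |25830 − 7940| = 17890.

17890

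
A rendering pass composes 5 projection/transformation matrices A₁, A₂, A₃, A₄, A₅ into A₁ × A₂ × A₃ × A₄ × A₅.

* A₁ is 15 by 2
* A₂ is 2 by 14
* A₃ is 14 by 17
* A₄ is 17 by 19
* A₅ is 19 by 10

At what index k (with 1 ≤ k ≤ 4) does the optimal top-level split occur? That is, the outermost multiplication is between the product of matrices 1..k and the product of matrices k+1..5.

1

Adjacent pairs: A₁A₂ = 15·2·14 = 420; A₂A₃ = 2·14·17 = 476; A₃A₄ = 14·17·19 = 4522; A₄A₅ = 17·19·10 = 3230.
Length 3: A₁..A₃: k=1: 0+476+15·2·17=986; k=2: 420+0+15·14·17=3990 → min 986 | A₂..A₄: k=2: 0+4522+2·14·19=5054; k=3: 476+0+2·17·19=1122 → min 1122 | A₃..A₅: k=3: 0+3230+14·17·10=5610; k=4: 4522+0+14·19·10=7182 → min 5610.
Length 4: A₁..A₄: k=1: 0+1122+15·2·19=1692; k=2: 420+4522+15·14·19=8932; k=3: 986+0+15·17·19=5831 → min 1692 | A₂..A₅: k=2: 0+5610+2·14·10=5890; k=3: 476+3230+2·17·10=4046; k=4: 1122+0+2·19·10=1502 → min 1502.
Top-level splits: k=1: (A₁..A₁)·(A₂..A₅) → 0+1502+15·2·10 = 1802; k=2: (A₁..A₂)·(A₃..A₅) → 420+5610+15·14·10 = 8130; k=3: (A₁..A₃)·(A₄..A₅) → 986+3230+15·17·10 = 6766; k=4: (A₁..A₄)·(A₅..A₅) → 1692+0+15·19·10 = 4542.
Best split is after A₁, i.e. k = 1.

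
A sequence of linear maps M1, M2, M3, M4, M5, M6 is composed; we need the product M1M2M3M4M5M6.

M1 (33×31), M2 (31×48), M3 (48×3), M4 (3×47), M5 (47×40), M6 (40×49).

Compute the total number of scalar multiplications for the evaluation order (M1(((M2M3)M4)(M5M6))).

(M2M3): 31×48 by 48×3 → 31×3, cost 31·48·3 = 4464
((M2M3)M4): 31×3 by 3×47 → 31×47, cost 31·3·47 = 4371; cumulative 8835
(M5M6): 47×40 by 40×49 → 47×49, cost 47·40·49 = 92120
(((M2M3)M4)(M5M6)): 31×47 by 47×49 → 31×49, cost 31·47·49 = 71393; cumulative 172348
(M1(((M2M3)M4)(M5M6))): 33×31 by 31×49 → 33×49, cost 33·31·49 = 50127; cumulative 222475
Total: 222475 scalar multiplications.

222475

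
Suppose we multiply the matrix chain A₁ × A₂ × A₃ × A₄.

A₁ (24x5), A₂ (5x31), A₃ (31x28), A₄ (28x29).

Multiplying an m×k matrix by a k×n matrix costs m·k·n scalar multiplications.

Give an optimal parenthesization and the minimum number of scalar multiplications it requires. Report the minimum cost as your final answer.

Adjacent pairs: A₁A₂ = 24·5·31 = 3720; A₂A₃ = 5·31·28 = 4340; A₃A₄ = 31·28·29 = 25172.
Length 3: A₁..A₃: k=1: 0+4340+24·5·28=7700; k=2: 3720+0+24·31·28=24552 → min 7700 | A₂..A₄: k=2: 0+25172+5·31·29=29667; k=3: 4340+0+5·28·29=8400 → min 8400.
Length 4: A₁..A₄: k=1: 0+8400+24·5·29=11880; k=2: 3720+25172+24·31·29=50468; k=3: 7700+0+24·28·29=27188 → min 11880.
Optimal parenthesization: (A₁ × ((A₂ × A₃) × A₄)) with cost 11880.

11880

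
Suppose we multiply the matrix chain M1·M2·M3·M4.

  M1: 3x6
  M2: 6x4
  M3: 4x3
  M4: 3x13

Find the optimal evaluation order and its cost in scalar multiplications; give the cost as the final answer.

Adjacent pairs: M1M2 = 3·6·4 = 72; M2M3 = 6·4·3 = 72; M3M4 = 4·3·13 = 156.
Length 3: M1..M3: k=1: 0+72+3·6·3=126; k=2: 72+0+3·4·3=108 → min 108 | M2..M4: k=2: 0+156+6·4·13=468; k=3: 72+0+6·3·13=306 → min 306.
Length 4: M1..M4: k=1: 0+306+3·6·13=540; k=2: 72+156+3·4·13=384; k=3: 108+0+3·3·13=225 → min 225.
Optimal parenthesization: (((M1·M2)·M3)·M4) with cost 225.

225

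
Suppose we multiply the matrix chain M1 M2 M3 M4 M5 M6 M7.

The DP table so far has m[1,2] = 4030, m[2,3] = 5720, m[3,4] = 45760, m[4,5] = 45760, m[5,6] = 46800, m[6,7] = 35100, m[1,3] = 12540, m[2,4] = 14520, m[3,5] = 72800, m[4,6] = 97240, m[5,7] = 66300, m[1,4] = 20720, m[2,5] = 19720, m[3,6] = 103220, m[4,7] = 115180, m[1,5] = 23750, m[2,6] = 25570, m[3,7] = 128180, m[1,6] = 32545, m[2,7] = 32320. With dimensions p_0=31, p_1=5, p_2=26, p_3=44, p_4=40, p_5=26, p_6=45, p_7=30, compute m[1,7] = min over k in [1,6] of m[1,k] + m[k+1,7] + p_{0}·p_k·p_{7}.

36970

m[1,7] = min over k∈[1,6] of m[1,k]+m[k+1,7]+p_{0}·p_k·p_{7}.
k=1: 0 + 32320 + 31·5·30 = 36970; k=2: 4030 + 128180 + 31·26·30 = 156390; k=3: 12540 + 115180 + 31·44·30 = 168640; k=4: 20720 + 66300 + 31·40·30 = 124220; k=5: 23750 + 35100 + 31·26·30 = 83030; k=6: 32545 + 0 + 31·45·30 = 74395.
Minimum: 36970 at k=1.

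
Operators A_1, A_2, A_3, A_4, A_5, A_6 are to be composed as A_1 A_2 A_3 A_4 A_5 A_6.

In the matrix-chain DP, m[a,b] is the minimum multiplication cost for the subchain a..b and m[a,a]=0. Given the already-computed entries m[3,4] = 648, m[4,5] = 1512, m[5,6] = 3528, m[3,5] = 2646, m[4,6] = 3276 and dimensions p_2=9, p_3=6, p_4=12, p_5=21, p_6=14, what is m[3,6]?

4032

m[3,6] = min over k∈[3,5] of m[3,k]+m[k+1,6]+p_{2}·p_k·p_{6}.
k=3: 0 + 3276 + 9·6·14 = 4032; k=4: 648 + 3528 + 9·12·14 = 5688; k=5: 2646 + 0 + 9·21·14 = 5292.
Minimum: 4032 at k=3.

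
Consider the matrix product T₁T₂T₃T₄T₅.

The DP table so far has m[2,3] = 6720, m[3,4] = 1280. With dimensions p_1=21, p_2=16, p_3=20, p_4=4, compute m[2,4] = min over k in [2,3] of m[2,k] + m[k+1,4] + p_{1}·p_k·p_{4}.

m[2,4] = min over k∈[2,3] of m[2,k]+m[k+1,4]+p_{1}·p_k·p_{4}.
k=2: 0 + 1280 + 21·16·4 = 2624; k=3: 6720 + 0 + 21·20·4 = 8400.
Minimum: 2624 at k=2.

2624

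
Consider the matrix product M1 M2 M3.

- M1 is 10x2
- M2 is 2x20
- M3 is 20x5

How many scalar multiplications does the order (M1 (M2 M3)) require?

300

(M2 M3): 2×20 by 20×5 → 2×5, cost 2·20·5 = 200
(M1 (M2 M3)): 10×2 by 2×5 → 10×5, cost 10·2·5 = 100; cumulative 300
Total: 300 scalar multiplications.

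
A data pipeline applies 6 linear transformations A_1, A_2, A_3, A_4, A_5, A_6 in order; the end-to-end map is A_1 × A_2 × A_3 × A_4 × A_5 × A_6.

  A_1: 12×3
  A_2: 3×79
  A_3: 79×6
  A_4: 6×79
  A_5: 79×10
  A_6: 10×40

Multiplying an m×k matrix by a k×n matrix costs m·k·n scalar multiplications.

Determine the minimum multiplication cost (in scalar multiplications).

7854

Adjacent pairs: A_1A_2 = 12·3·79 = 2844; A_2A_3 = 3·79·6 = 1422; A_3A_4 = 79·6·79 = 37446; A_4A_5 = 6·79·10 = 4740; A_5A_6 = 79·10·40 = 31600.
Length 3: A_1..A_3: k=1: 0+1422+12·3·6=1638; k=2: 2844+0+12·79·6=8532 → min 1638 | A_2..A_4: k=2: 0+37446+3·79·79=56169; k=3: 1422+0+3·6·79=2844 → min 2844 | A_3..A_5: k=3: 0+4740+79·6·10=9480; k=4: 37446+0+79·79·10=99856 → min 9480 | A_4..A_6: k=4: 0+31600+6·79·40=50560; k=5: 4740+0+6·10·40=7140 → min 7140.
Length 4: A_1..A_4: k=1: 0+2844+12·3·79=5688; k=2: 2844+37446+12·79·79=115182; k=3: 1638+0+12·6·79=7326 → min 5688 | A_2..A_5: k=2: 0+9480+3·79·10=11850; k=3: 1422+4740+3·6·10=6342; k=4: 2844+0+3·79·10=5214 → min 5214 | A_3..A_6: k=3: 0+7140+79·6·40=26100; k=4: 37446+31600+79·79·40=318686; k=5: 9480+0+79·10·40=41080 → min 26100.
Length 5: A_1..A_5: k=1: 0+5214+12·3·10=5574; k=2: 2844+9480+12·79·10=21804; k=3: 1638+4740+12·6·10=7098; k=4: 5688+0+12·79·10=15168 → min 5574 | A_2..A_6: k=2: 0+26100+3·79·40=35580; k=3: 1422+7140+3·6·40=9282; k=4: 2844+31600+3·79·40=43924; k=5: 5214+0+3·10·40=6414 → min 6414.
Length 6: A_1..A_6: k=1: 0+6414+12·3·40=7854; k=2: 2844+26100+12·79·40=66864; k=3: 1638+7140+12·6·40=11658; k=4: 5688+31600+12·79·40=75208; k=5: 5574+0+12·10·40=10374 → min 7854.
Optimal order: (A_1 × ((((A_2 × A_3) × A_4) × A_5) × A_6)) with cost 7854.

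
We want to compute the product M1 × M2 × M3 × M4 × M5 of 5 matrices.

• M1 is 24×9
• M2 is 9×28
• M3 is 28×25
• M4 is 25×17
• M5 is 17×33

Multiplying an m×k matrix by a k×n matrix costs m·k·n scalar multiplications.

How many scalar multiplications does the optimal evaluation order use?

Adjacent pairs: M1M2 = 24·9·28 = 6048; M2M3 = 9·28·25 = 6300; M3M4 = 28·25·17 = 11900; M4M5 = 25·17·33 = 14025.
Length 3: M1..M3: k=1: 0+6300+24·9·25=11700; k=2: 6048+0+24·28·25=22848 → min 11700 | M2..M4: k=2: 0+11900+9·28·17=16184; k=3: 6300+0+9·25·17=10125 → min 10125 | M3..M5: k=3: 0+14025+28·25·33=37125; k=4: 11900+0+28·17·33=27608 → min 27608.
Length 4: M1..M4: k=1: 0+10125+24·9·17=13797; k=2: 6048+11900+24·28·17=29372; k=3: 11700+0+24·25·17=21900 → min 13797 | M2..M5: k=2: 0+27608+9·28·33=35924; k=3: 6300+14025+9·25·33=27750; k=4: 10125+0+9·17·33=15174 → min 15174.
Length 5: M1..M5: k=1: 0+15174+24·9·33=22302; k=2: 6048+27608+24·28·33=55832; k=3: 11700+14025+24·25·33=45525; k=4: 13797+0+24·17·33=27261 → min 22302.
Optimal order: (M1 × (((M2 × M3) × M4) × M5)) with cost 22302.

22302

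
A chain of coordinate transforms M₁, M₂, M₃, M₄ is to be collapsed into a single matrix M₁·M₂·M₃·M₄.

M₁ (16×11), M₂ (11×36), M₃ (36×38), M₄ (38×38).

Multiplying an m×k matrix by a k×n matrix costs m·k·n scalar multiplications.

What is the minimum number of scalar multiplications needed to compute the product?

37620

Adjacent pairs: M₁M₂ = 16·11·36 = 6336; M₂M₃ = 11·36·38 = 15048; M₃M₄ = 36·38·38 = 51984.
Length 3: M₁..M₃: k=1: 0+15048+16·11·38=21736; k=2: 6336+0+16·36·38=28224 → min 21736 | M₂..M₄: k=2: 0+51984+11·36·38=67032; k=3: 15048+0+11·38·38=30932 → min 30932.
Length 4: M₁..M₄: k=1: 0+30932+16·11·38=37620; k=2: 6336+51984+16·36·38=80208; k=3: 21736+0+16·38·38=44840 → min 37620.
Optimal order: (M₁·((M₂·M₃)·M₄)) with cost 37620.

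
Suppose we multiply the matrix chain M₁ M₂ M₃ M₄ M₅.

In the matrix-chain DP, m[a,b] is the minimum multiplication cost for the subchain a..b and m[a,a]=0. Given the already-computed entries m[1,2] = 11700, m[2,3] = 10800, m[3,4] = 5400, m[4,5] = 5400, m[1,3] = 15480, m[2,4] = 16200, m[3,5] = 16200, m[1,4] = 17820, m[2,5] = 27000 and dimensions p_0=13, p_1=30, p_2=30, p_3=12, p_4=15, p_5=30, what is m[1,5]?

23670

m[1,5] = min over k∈[1,4] of m[1,k]+m[k+1,5]+p_{0}·p_k·p_{5}.
k=1: 0 + 27000 + 13·30·30 = 38700; k=2: 11700 + 16200 + 13·30·30 = 39600; k=3: 15480 + 5400 + 13·12·30 = 25560; k=4: 17820 + 0 + 13·15·30 = 23670.
Minimum: 23670 at k=4.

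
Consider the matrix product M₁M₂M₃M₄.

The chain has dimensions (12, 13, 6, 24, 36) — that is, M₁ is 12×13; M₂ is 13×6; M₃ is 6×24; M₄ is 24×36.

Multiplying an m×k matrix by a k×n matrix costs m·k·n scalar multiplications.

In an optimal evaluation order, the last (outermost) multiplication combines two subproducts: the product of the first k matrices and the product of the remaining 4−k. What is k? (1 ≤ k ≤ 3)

Adjacent pairs: M₁M₂ = 12·13·6 = 936; M₂M₃ = 13·6·24 = 1872; M₃M₄ = 6·24·36 = 5184.
Length 3: M₁..M₃: k=1: 0+1872+12·13·24=5616; k=2: 936+0+12·6·24=2664 → min 2664 | M₂..M₄: k=2: 0+5184+13·6·36=7992; k=3: 1872+0+13·24·36=13104 → min 7992.
Top-level splits: k=1: (M₁..M₁)·(M₂..M₄) → 0+7992+12·13·36 = 13608; k=2: (M₁..M₂)·(M₃..M₄) → 936+5184+12·6·36 = 8712; k=3: (M₁..M₃)·(M₄..M₄) → 2664+0+12·24·36 = 13032.
Best split is after M₂, i.e. k = 2.

2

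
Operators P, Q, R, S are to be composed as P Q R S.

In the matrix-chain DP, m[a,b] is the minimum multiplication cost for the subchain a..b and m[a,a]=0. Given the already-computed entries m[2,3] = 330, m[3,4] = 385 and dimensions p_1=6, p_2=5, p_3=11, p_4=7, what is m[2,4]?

595

m[2,4] = min over k∈[2,3] of m[2,k]+m[k+1,4]+p_{1}·p_k·p_{4}.
k=2: 0 + 385 + 6·5·7 = 595; k=3: 330 + 0 + 6·11·7 = 792.
Minimum: 595 at k=2.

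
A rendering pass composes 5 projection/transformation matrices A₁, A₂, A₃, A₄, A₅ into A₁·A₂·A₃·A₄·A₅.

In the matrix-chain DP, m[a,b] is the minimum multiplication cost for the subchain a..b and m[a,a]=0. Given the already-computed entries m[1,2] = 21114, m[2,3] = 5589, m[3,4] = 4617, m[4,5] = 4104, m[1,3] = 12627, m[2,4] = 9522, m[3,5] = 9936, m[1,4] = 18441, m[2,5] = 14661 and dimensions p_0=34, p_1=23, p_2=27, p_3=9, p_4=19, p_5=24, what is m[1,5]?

m[1,5] = min over k∈[1,4] of m[1,k]+m[k+1,5]+p_{0}·p_k·p_{5}.
k=1: 0 + 14661 + 34·23·24 = 33429; k=2: 21114 + 9936 + 34·27·24 = 53082; k=3: 12627 + 4104 + 34·9·24 = 24075; k=4: 18441 + 0 + 34·19·24 = 33945.
Minimum: 24075 at k=3.

24075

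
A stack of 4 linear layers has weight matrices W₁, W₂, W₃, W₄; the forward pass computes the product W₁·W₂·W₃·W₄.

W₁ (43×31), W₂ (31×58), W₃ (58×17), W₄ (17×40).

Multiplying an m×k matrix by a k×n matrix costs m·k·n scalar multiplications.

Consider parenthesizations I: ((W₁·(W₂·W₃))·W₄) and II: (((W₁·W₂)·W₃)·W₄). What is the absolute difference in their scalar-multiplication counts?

Order I = ((W₁·(W₂·W₃))·W₄): (W₂·W₃): 31×58 by 58×17 → 31×17, cost 31·58·17 = 30566; (W₁·(W₂·W₃)): 43×31 by 31×17 → 43×17, cost 43·31·17 = 22661; cumulative 53227; ((W₁·(W₂·W₃))·W₄): 43×17 by 17×40 → 43×40, cost 43·17·40 = 29240; cumulative 82467. Total 82467.
Order II = (((W₁·W₂)·W₃)·W₄): (W₁·W₂): 43×31 by 31×58 → 43×58, cost 43·31·58 = 77314; ((W₁·W₂)·W₃): 43×58 by 58×17 → 43×17, cost 43·58·17 = 42398; cumulative 119712; (((W₁·W₂)·W₃)·W₄): 43×17 by 17×40 → 43×40, cost 43·17·40 = 29240; cumulative 148952. Total 148952.
Difference: |82467 − 148952| = 66485.

66485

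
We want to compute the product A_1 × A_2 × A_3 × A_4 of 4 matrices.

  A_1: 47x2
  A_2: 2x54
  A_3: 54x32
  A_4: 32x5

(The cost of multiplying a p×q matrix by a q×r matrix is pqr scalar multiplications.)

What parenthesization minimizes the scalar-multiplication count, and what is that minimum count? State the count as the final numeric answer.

Adjacent pairs: A_1A_2 = 47·2·54 = 5076; A_2A_3 = 2·54·32 = 3456; A_3A_4 = 54·32·5 = 8640.
Length 3: A_1..A_3: k=1: 0+3456+47·2·32=6464; k=2: 5076+0+47·54·32=86292 → min 6464 | A_2..A_4: k=2: 0+8640+2·54·5=9180; k=3: 3456+0+2·32·5=3776 → min 3776.
Length 4: A_1..A_4: k=1: 0+3776+47·2·5=4246; k=2: 5076+8640+47·54·5=26406; k=3: 6464+0+47·32·5=13984 → min 4246.
Optimal parenthesization: (A_1 × ((A_2 × A_3) × A_4)) with cost 4246.

4246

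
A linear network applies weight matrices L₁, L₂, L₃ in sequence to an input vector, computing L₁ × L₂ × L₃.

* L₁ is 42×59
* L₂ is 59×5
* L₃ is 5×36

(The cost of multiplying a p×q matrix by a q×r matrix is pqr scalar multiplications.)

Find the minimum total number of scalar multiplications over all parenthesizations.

19950

Order (L₁ × (L₂ × L₃)): (L₂ × L₃): 59×5 by 5×36 → 59×36, cost 59·5·36 = 10620; (L₁ × (L₂ × L₃)): 42×59 by 59×36 → 42×36, cost 42·59·36 = 89208; cumulative 99828. Total 99828.
Order ((L₁ × L₂) × L₃): (L₁ × L₂): 42×59 by 59×5 → 42×5, cost 42·59·5 = 12390; ((L₁ × L₂) × L₃): 42×5 by 5×36 → 42×36, cost 42·5·36 = 7560; cumulative 19950. Total 19950.
Minimum: 19950.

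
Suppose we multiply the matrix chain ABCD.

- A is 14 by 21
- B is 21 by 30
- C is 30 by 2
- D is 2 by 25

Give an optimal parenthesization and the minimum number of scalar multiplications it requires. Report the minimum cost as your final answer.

2548

Adjacent pairs: AB = 14·21·30 = 8820; BC = 21·30·2 = 1260; CD = 30·2·25 = 1500.
Length 3: A..C: k=1: 0+1260+14·21·2=1848; k=2: 8820+0+14·30·2=9660 → min 1848 | B..D: k=2: 0+1500+21·30·25=17250; k=3: 1260+0+21·2·25=2310 → min 2310.
Length 4: A..D: k=1: 0+2310+14·21·25=9660; k=2: 8820+1500+14·30·25=20820; k=3: 1848+0+14·2·25=2548 → min 2548.
Optimal parenthesization: ((A(BC))D) with cost 2548.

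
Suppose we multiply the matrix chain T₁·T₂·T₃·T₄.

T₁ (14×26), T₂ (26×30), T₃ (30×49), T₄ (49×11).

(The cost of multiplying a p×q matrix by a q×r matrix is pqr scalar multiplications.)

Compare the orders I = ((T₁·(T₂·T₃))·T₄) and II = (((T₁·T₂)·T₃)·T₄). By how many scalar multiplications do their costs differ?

Order I = ((T₁·(T₂·T₃))·T₄): (T₂·T₃): 26×30 by 30×49 → 26×49, cost 26·30·49 = 38220; (T₁·(T₂·T₃)): 14×26 by 26×49 → 14×49, cost 14·26·49 = 17836; cumulative 56056; ((T₁·(T₂·T₃))·T₄): 14×49 by 49×11 → 14×11, cost 14·49·11 = 7546; cumulative 63602. Total 63602.
Order II = (((T₁·T₂)·T₃)·T₄): (T₁·T₂): 14×26 by 26×30 → 14×30, cost 14·26·30 = 10920; ((T₁·T₂)·T₃): 14×30 by 30×49 → 14×49, cost 14·30·49 = 20580; cumulative 31500; (((T₁·T₂)·T₃)·T₄): 14×49 by 49×11 → 14×11, cost 14·49·11 = 7546; cumulative 39046. Total 39046.
Difference: |63602 − 39046| = 24556.

24556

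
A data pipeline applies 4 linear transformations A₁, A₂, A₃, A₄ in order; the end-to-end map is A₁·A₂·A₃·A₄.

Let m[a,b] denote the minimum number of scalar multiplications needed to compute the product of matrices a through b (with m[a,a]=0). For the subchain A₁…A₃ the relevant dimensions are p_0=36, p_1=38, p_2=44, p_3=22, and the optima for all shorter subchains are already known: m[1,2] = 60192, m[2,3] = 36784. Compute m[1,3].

66880

m[1,3] = min over k∈[1,2] of m[1,k]+m[k+1,3]+p_{0}·p_k·p_{3}.
k=1: 0 + 36784 + 36·38·22 = 66880; k=2: 60192 + 0 + 36·44·22 = 95040.
Minimum: 66880 at k=1.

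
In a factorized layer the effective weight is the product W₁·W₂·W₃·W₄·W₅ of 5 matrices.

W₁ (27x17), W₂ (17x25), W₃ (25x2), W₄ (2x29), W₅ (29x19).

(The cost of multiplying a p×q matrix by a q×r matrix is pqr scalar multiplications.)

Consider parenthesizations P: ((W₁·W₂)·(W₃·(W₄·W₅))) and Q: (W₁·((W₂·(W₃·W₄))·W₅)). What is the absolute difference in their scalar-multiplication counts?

Order P = ((W₁·W₂)·(W₃·(W₄·W₅))): (W₁·W₂): 27×17 by 17×25 → 27×25, cost 27·17·25 = 11475; (W₄·W₅): 2×29 by 29×19 → 2×19, cost 2·29·19 = 1102; (W₃·(W₄·W₅)): 25×2 by 2×19 → 25×19, cost 25·2·19 = 950; cumulative 2052; ((W₁·W₂)·(W₃·(W₄·W₅))): 27×25 by 25×19 → 27×19, cost 27·25·19 = 12825; cumulative 26352. Total 26352.
Order Q = (W₁·((W₂·(W₃·W₄))·W₅)): (W₃·W₄): 25×2 by 2×29 → 25×29, cost 25·2·29 = 1450; (W₂·(W₃·W₄)): 17×25 by 25×29 → 17×29, cost 17·25·29 = 12325; cumulative 13775; ((W₂·(W₃·W₄))·W₅): 17×29 by 29×19 → 17×19, cost 17·29·19 = 9367; cumulative 23142; (W₁·((W₂·(W₃·W₄))·W₅)): 27×17 by 17×19 → 27×19, cost 27·17·19 = 8721; cumulative 31863. Total 31863.
Difference: |26352 − 31863| = 5511.

5511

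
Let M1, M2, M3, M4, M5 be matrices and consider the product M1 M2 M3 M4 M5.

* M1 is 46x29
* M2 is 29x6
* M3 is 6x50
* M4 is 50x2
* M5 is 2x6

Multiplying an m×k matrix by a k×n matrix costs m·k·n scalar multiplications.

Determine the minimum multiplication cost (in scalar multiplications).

Adjacent pairs: M1M2 = 46·29·6 = 8004; M2M3 = 29·6·50 = 8700; M3M4 = 6·50·2 = 600; M4M5 = 50·2·6 = 600.
Length 3: M1..M3: k=1: 0+8700+46·29·50=75400; k=2: 8004+0+46·6·50=21804 → min 21804 | M2..M4: k=2: 0+600+29·6·2=948; k=3: 8700+0+29·50·2=11600 → min 948 | M3..M5: k=3: 0+600+6·50·6=2400; k=4: 600+0+6·2·6=672 → min 672.
Length 4: M1..M4: k=1: 0+948+46·29·2=3616; k=2: 8004+600+46·6·2=9156; k=3: 21804+0+46·50·2=26404 → min 3616 | M2..M5: k=2: 0+672+29·6·6=1716; k=3: 8700+600+29·50·6=18000; k=4: 948+0+29·2·6=1296 → min 1296.
Length 5: M1..M5: k=1: 0+1296+46·29·6=9300; k=2: 8004+672+46·6·6=10332; k=3: 21804+600+46·50·6=36204; k=4: 3616+0+46·2·6=4168 → min 4168.
Optimal order: ((M1 (M2 (M3 M4))) M5) with cost 4168.

4168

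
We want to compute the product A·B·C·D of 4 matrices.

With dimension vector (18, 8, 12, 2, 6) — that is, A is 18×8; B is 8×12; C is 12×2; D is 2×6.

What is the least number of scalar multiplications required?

696

Adjacent pairs: AB = 18·8·12 = 1728; BC = 8·12·2 = 192; CD = 12·2·6 = 144.
Length 3: A..C: k=1: 0+192+18·8·2=480; k=2: 1728+0+18·12·2=2160 → min 480 | B..D: k=2: 0+144+8·12·6=720; k=3: 192+0+8·2·6=288 → min 288.
Length 4: A..D: k=1: 0+288+18·8·6=1152; k=2: 1728+144+18·12·6=3168; k=3: 480+0+18·2·6=696 → min 696.
Optimal order: ((A·(B·C))·D) with cost 696.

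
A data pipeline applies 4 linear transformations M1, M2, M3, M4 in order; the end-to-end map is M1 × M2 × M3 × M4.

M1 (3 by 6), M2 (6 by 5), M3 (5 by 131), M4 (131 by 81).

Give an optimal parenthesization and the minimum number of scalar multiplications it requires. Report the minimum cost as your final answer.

33888

Adjacent pairs: M1M2 = 3·6·5 = 90; M2M3 = 6·5·131 = 3930; M3M4 = 5·131·81 = 53055.
Length 3: M1..M3: k=1: 0+3930+3·6·131=6288; k=2: 90+0+3·5·131=2055 → min 2055 | M2..M4: k=2: 0+53055+6·5·81=55485; k=3: 3930+0+6·131·81=67596 → min 55485.
Length 4: M1..M4: k=1: 0+55485+3·6·81=56943; k=2: 90+53055+3·5·81=54360; k=3: 2055+0+3·131·81=33888 → min 33888.
Optimal parenthesization: (((M1 × M2) × M3) × M4) with cost 33888.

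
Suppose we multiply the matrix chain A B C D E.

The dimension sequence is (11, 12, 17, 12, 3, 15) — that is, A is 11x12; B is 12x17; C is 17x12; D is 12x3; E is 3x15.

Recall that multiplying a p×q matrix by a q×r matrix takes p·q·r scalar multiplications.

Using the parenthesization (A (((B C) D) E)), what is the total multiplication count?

5400

(B C): 12×17 by 17×12 → 12×12, cost 12·17·12 = 2448
((B C) D): 12×12 by 12×3 → 12×3, cost 12·12·3 = 432; cumulative 2880
(((B C) D) E): 12×3 by 3×15 → 12×15, cost 12·3·15 = 540; cumulative 3420
(A (((B C) D) E)): 11×12 by 12×15 → 11×15, cost 11·12·15 = 1980; cumulative 5400
Total: 5400 scalar multiplications.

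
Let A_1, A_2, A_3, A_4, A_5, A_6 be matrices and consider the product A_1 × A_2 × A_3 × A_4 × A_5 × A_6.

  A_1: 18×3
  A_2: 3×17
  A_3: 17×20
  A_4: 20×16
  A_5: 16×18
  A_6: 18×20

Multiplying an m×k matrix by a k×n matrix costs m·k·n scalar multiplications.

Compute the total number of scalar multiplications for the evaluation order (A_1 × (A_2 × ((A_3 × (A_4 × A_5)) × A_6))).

20100

(A_4 × A_5): 20×16 by 16×18 → 20×18, cost 20·16·18 = 5760
(A_3 × (A_4 × A_5)): 17×20 by 20×18 → 17×18, cost 17·20·18 = 6120; cumulative 11880
((A_3 × (A_4 × A_5)) × A_6): 17×18 by 18×20 → 17×20, cost 17·18·20 = 6120; cumulative 18000
(A_2 × ((A_3 × (A_4 × A_5)) × A_6)): 3×17 by 17×20 → 3×20, cost 3·17·20 = 1020; cumulative 19020
(A_1 × (A_2 × ((A_3 × (A_4 × A_5)) × A_6))): 18×3 by 3×20 → 18×20, cost 18·3·20 = 1080; cumulative 20100
Total: 20100 scalar multiplications.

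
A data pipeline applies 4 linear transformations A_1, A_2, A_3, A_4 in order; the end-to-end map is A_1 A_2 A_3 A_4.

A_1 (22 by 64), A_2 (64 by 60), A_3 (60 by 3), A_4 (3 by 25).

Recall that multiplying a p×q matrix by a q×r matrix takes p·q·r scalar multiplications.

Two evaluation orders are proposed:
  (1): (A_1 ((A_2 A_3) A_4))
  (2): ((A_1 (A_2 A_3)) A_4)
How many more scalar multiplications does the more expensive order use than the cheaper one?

Order (1) = (A_1 ((A_2 A_3) A_4)): (A_2 A_3): 64×60 by 60×3 → 64×3, cost 64·60·3 = 11520; ((A_2 A_3) A_4): 64×3 by 3×25 → 64×25, cost 64·3·25 = 4800; cumulative 16320; (A_1 ((A_2 A_3) A_4)): 22×64 by 64×25 → 22×25, cost 22·64·25 = 35200; cumulative 51520. Total 51520.
Order (2) = ((A_1 (A_2 A_3)) A_4): (A_2 A_3): 64×60 by 60×3 → 64×3, cost 64·60·3 = 11520; (A_1 (A_2 A_3)): 22×64 by 64×3 → 22×3, cost 22·64·3 = 4224; cumulative 15744; ((A_1 (A_2 A_3)) A_4): 22×3 by 3×25 → 22×25, cost 22·3·25 = 1650; cumulative 17394. Total 17394.
Difference: |51520 − 17394| = 34126.

34126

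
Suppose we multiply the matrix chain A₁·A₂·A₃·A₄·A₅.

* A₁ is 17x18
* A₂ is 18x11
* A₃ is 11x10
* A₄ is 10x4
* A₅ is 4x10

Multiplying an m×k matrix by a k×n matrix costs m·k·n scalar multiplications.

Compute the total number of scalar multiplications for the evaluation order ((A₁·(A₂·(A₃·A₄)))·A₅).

(A₃·A₄): 11×10 by 10×4 → 11×4, cost 11·10·4 = 440
(A₂·(A₃·A₄)): 18×11 by 11×4 → 18×4, cost 18·11·4 = 792; cumulative 1232
(A₁·(A₂·(A₃·A₄))): 17×18 by 18×4 → 17×4, cost 17·18·4 = 1224; cumulative 2456
((A₁·(A₂·(A₃·A₄)))·A₅): 17×4 by 4×10 → 17×10, cost 17·4·10 = 680; cumulative 3136
Total: 3136 scalar multiplications.

3136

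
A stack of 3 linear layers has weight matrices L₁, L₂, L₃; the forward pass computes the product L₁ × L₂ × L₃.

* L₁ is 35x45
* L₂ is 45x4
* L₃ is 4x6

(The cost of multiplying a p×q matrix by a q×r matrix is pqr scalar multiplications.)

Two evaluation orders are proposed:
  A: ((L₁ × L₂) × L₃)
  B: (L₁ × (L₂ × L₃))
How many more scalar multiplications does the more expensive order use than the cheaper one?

3390

Order A = ((L₁ × L₂) × L₃): (L₁ × L₂): 35×45 by 45×4 → 35×4, cost 35·45·4 = 6300; ((L₁ × L₂) × L₃): 35×4 by 4×6 → 35×6, cost 35·4·6 = 840; cumulative 7140. Total 7140.
Order B = (L₁ × (L₂ × L₃)): (L₂ × L₃): 45×4 by 4×6 → 45×6, cost 45·4·6 = 1080; (L₁ × (L₂ × L₃)): 35×45 by 45×6 → 35×6, cost 35·45·6 = 9450; cumulative 10530. Total 10530.
Difference: |7140 − 10530| = 3390.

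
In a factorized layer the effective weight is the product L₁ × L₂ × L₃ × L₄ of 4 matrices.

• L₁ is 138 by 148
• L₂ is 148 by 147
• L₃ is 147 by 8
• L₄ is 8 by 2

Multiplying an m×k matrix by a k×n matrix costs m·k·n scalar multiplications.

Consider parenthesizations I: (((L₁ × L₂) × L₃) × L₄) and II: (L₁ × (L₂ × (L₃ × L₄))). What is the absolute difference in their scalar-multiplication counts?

Order I = (((L₁ × L₂) × L₃) × L₄): (L₁ × L₂): 138×148 by 148×147 → 138×147, cost 138·148·147 = 3002328; ((L₁ × L₂) × L₃): 138×147 by 147×8 → 138×8, cost 138·147·8 = 162288; cumulative 3164616; (((L₁ × L₂) × L₃) × L₄): 138×8 by 8×2 → 138×2, cost 138·8·2 = 2208; cumulative 3166824. Total 3166824.
Order II = (L₁ × (L₂ × (L₃ × L₄))): (L₃ × L₄): 147×8 by 8×2 → 147×2, cost 147·8·2 = 2352; (L₂ × (L₃ × L₄)): 148×147 by 147×2 → 148×2, cost 148·147·2 = 43512; cumulative 45864; (L₁ × (L₂ × (L₃ × L₄))): 138×148 by 148×2 → 138×2, cost 138·148·2 = 40848; cumulative 86712. Total 86712.
Difference: |3166824 − 86712| = 3080112.

3080112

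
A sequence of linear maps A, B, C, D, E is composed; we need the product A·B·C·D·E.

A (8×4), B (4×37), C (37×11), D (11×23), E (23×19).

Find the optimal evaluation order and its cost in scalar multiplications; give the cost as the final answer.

4996

Adjacent pairs: AB = 8·4·37 = 1184; BC = 4·37·11 = 1628; CD = 37·11·23 = 9361; DE = 11·23·19 = 4807.
Length 3: A..C: k=1: 0+1628+8·4·11=1980; k=2: 1184+0+8·37·11=4440 → min 1980 | B..D: k=2: 0+9361+4·37·23=12765; k=3: 1628+0+4·11·23=2640 → min 2640 | C..E: k=3: 0+4807+37·11·19=12540; k=4: 9361+0+37·23·19=25530 → min 12540.
Length 4: A..D: k=1: 0+2640+8·4·23=3376; k=2: 1184+9361+8·37·23=17353; k=3: 1980+0+8·11·23=4004 → min 3376 | B..E: k=2: 0+12540+4·37·19=15352; k=3: 1628+4807+4·11·19=7271; k=4: 2640+0+4·23·19=4388 → min 4388.
Length 5: A..E: k=1: 0+4388+8·4·19=4996; k=2: 1184+12540+8·37·19=19348; k=3: 1980+4807+8·11·19=8459; k=4: 3376+0+8·23·19=6872 → min 4996.
Optimal parenthesization: (A·(((B·C)·D)·E)) with cost 4996.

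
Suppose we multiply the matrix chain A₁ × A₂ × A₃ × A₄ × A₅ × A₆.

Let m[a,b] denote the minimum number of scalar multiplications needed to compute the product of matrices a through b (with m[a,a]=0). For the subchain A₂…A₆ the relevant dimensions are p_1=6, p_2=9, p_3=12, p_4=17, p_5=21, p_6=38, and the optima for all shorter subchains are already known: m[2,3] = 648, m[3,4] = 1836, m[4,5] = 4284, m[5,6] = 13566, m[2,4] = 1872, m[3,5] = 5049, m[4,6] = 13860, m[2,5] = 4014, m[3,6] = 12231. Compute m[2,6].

8802

m[2,6] = min over k∈[2,5] of m[2,k]+m[k+1,6]+p_{1}·p_k·p_{6}.
k=2: 0 + 12231 + 6·9·38 = 14283; k=3: 648 + 13860 + 6·12·38 = 17244; k=4: 1872 + 13566 + 6·17·38 = 19314; k=5: 4014 + 0 + 6·21·38 = 8802.
Minimum: 8802 at k=5.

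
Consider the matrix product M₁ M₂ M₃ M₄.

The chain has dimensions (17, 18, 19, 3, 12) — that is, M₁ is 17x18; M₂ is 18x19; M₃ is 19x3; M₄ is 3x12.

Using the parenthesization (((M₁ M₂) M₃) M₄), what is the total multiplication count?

7395

(M₁ M₂): 17×18 by 18×19 → 17×19, cost 17·18·19 = 5814
((M₁ M₂) M₃): 17×19 by 19×3 → 17×3, cost 17·19·3 = 969; cumulative 6783
(((M₁ M₂) M₃) M₄): 17×3 by 3×12 → 17×12, cost 17·3·12 = 612; cumulative 7395
Total: 7395 scalar multiplications.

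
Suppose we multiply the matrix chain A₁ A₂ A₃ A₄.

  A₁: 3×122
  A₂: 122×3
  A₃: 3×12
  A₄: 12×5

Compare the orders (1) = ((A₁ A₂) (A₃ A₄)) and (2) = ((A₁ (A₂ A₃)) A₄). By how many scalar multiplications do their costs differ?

7641

Order (1) = ((A₁ A₂) (A₃ A₄)): (A₁ A₂): 3×122 by 122×3 → 3×3, cost 3·122·3 = 1098; (A₃ A₄): 3×12 by 12×5 → 3×5, cost 3·12·5 = 180; ((A₁ A₂) (A₃ A₄)): 3×3 by 3×5 → 3×5, cost 3·3·5 = 45; cumulative 1323. Total 1323.
Order (2) = ((A₁ (A₂ A₃)) A₄): (A₂ A₃): 122×3 by 3×12 → 122×12, cost 122·3·12 = 4392; (A₁ (A₂ A₃)): 3×122 by 122×12 → 3×12, cost 3·122·12 = 4392; cumulative 8784; ((A₁ (A₂ A₃)) A₄): 3×12 by 12×5 → 3×5, cost 3·12·5 = 180; cumulative 8964. Total 8964.
Difference: |1323 − 8964| = 7641.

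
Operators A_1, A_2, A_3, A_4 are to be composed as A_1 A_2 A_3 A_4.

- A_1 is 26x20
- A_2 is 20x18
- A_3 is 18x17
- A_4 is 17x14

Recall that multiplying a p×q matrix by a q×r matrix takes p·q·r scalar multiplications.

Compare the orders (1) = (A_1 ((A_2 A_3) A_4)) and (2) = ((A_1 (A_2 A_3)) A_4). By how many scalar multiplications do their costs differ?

Order (1) = (A_1 ((A_2 A_3) A_4)): (A_2 A_3): 20×18 by 18×17 → 20×17, cost 20·18·17 = 6120; ((A_2 A_3) A_4): 20×17 by 17×14 → 20×14, cost 20·17·14 = 4760; cumulative 10880; (A_1 ((A_2 A_3) A_4)): 26×20 by 20×14 → 26×14, cost 26·20·14 = 7280; cumulative 18160. Total 18160.
Order (2) = ((A_1 (A_2 A_3)) A_4): (A_2 A_3): 20×18 by 18×17 → 20×17, cost 20·18·17 = 6120; (A_1 (A_2 A_3)): 26×20 by 20×17 → 26×17, cost 26·20·17 = 8840; cumulative 14960; ((A_1 (A_2 A_3)) A_4): 26×17 by 17×14 → 26×14, cost 26·17·14 = 6188; cumulative 21148. Total 21148.
Difference: |18160 − 21148| = 2988.

2988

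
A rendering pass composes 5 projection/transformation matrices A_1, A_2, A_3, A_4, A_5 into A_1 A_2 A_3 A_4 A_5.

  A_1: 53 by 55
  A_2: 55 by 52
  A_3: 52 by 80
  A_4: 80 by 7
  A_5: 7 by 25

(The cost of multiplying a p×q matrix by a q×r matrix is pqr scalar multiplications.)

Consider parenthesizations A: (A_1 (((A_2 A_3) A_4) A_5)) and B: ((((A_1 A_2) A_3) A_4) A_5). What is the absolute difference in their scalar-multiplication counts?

68915

Order A = (A_1 (((A_2 A_3) A_4) A_5)): (A_2 A_3): 55×52 by 52×80 → 55×80, cost 55·52·80 = 228800; ((A_2 A_3) A_4): 55×80 by 80×7 → 55×7, cost 55·80·7 = 30800; cumulative 259600; (((A_2 A_3) A_4) A_5): 55×7 by 7×25 → 55×25, cost 55·7·25 = 9625; cumulative 269225; (A_1 (((A_2 A_3) A_4) A_5)): 53×55 by 55×25 → 53×25, cost 53·55·25 = 72875; cumulative 342100. Total 342100.
Order B = ((((A_1 A_2) A_3) A_4) A_5): (A_1 A_2): 53×55 by 55×52 → 53×52, cost 53·55·52 = 151580; ((A_1 A_2) A_3): 53×52 by 52×80 → 53×80, cost 53·52·80 = 220480; cumulative 372060; (((A_1 A_2) A_3) A_4): 53×80 by 80×7 → 53×7, cost 53·80·7 = 29680; cumulative 401740; ((((A_1 A_2) A_3) A_4) A_5): 53×7 by 7×25 → 53×25, cost 53·7·25 = 9275; cumulative 411015. Total 411015.
Difference: |342100 − 411015| = 68915.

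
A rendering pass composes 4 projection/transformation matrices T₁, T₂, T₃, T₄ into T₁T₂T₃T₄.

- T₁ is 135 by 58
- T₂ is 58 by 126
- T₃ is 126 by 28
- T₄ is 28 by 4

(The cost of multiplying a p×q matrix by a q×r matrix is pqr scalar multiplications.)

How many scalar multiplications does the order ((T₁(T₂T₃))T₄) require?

(T₂T₃): 58×126 by 126×28 → 58×28, cost 58·126·28 = 204624
(T₁(T₂T₃)): 135×58 by 58×28 → 135×28, cost 135·58·28 = 219240; cumulative 423864
((T₁(T₂T₃))T₄): 135×28 by 28×4 → 135×4, cost 135·28·4 = 15120; cumulative 438984
Total: 438984 scalar multiplications.

438984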